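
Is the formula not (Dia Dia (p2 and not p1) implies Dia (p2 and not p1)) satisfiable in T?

Satisfiable

1. not (Dia Dia (p2 and not p1) implies Dia (p2 and not p1)), w0
2. Dia Dia (p2 and not p1), w0   [neg-implies-rule on 1]
3. not Dia (p2 and not p1), w0   [neg-implies-rule on 1]
4. not (p2 and not p1), w0   [neg-Dia-rule on 3 via w0Rw0]
5. p1, w0   [neg-and-rule on 4 (branches; this branch)]
6. Dia (p2 and not p1), w1   [Dia-rule on 2: fresh world w1, w0Rw1]
7. not (p2 and not p1), w1   [neg-Dia-rule on 3 via w0Rw1]
8. p1, w1   [neg-and-rule on 7 (branches; this branch)]
9. p2 and not p1, w2   [Dia-rule on 6: fresh world w2, w1Rw2]
10. p2, w2   [and-rule on 9]
11. not p1, w2   [and-rule on 9]
Accessibility: w0Rw0, w0Rw1, w1Rw1, w1Rw2, w2Rw2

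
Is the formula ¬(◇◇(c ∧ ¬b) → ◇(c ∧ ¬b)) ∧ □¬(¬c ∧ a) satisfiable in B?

Yes, satisfiable

1. ¬(◇◇(c ∧ ¬b) → ◇(c ∧ ¬b)) ∧ □¬(¬c ∧ a), u
2. ¬(◇◇(c ∧ ¬b) → ◇(c ∧ ¬b)), u
3. □¬(¬c ∧ a), u
4. ◇◇(c ∧ ¬b), u
5. ¬◇(c ∧ ¬b), u
6. ¬(¬c ∧ a), u
7. ¬(c ∧ ¬b), u
8. ¬a, u
9. b, u
10. ◇(c ∧ ¬b), v
11. ¬(¬c ∧ a), v
12. ¬(c ∧ ¬b), v
13. ¬a, v
14. b, v
15. c ∧ ¬b, w
16. c, w
17. ¬b, w
Accessibility: uRu, uRv, vRu, vRv, vRw, wRv, wRw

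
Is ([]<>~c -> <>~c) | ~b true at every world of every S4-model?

Yes, valid

Tableau for the negation ~(([]<>~c -> <>~c) | ~b):
1. ~(([]<>~c -> <>~c) | ~b), 0
2. ~([]<>~c -> <>~c), 0
3. b, 0
4. []<>~c, 0
5. ~<>~c, 0
6. <>~c, 0
7. c, 0
8. ~c, 1
9. <>~c, 1
10. c, 1
Accessibility: 0R0, 0R1, 1R1
Branch closes: c and ~c both at 1.
All branches of the negation close; one closing branch shown above.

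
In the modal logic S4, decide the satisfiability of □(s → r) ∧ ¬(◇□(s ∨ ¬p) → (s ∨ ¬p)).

1. □(s → r) ∧ ¬(◇□(s ∨ ¬p) → (s ∨ ¬p)), w0
2. □(s → r), w0   [∧-rule on 1]
3. ¬(◇□(s ∨ ¬p) → (s ∨ ¬p)), w0   [∧-rule on 1]
4. ◇□(s ∨ ¬p), w0   [¬→-rule on 3]
5. ¬(s ∨ ¬p), w0   [¬→-rule on 3]
6. ¬s, w0   [¬∨-rule on 5]
7. p, w0   [¬∨-rule on 5]
8. s → r, w0   [□-rule on 2 via w0Rw0]
9. r, w0   [→-rule on 8 (branches; this branch)]
10. □(s ∨ ¬p), w1   [◇-rule on 4: fresh world w1, w0Rw1]
11. s → r, w1   [□-rule on 2 via w0Rw1]
12. s ∨ ¬p, w1   [□-rule on 10 via w1Rw1]
13. r, w1   [→-rule on 11 (branches; this branch)]
14. ¬p, w1   [∨-rule on 12 (branches; this branch)]
Accessibility: w0Rw0, w0Rw1, w1Rw1

Yes, satisfiable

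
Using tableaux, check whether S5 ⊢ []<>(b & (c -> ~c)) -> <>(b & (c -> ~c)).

Tableau for the negation ~([]<>(b & (c -> ~c)) -> <>(b & (c -> ~c))):
1. ~([]<>(b & (c -> ~c)) -> <>(b & (c -> ~c))), 0
2. []<>(b & (c -> ~c)), 0
3. ~<>(b & (c -> ~c)), 0
4. <>(b & (c -> ~c)), 0
5. ~(b & (c -> ~c)), 0
6. ~(c -> ~c), 0
7. c, 0
8. b & (c -> ~c), 1
9. b, 1
10. c -> ~c, 1
11. <>(b & (c -> ~c)), 1
12. ~(b & (c -> ~c)), 1
13. ~c, 1
14. ~(c -> ~c), 1
15. c, 1
Accessibility: 0R0, 0R1, 1R0, 1R1
Branch closes: c and ~c both at 1.
All branches of the negation close; one closing branch shown above.

Valid in S5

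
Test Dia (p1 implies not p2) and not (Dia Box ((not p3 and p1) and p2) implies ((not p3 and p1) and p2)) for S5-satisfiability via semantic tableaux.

No, unsatisfiable

1. Dia (p1 implies not p2) and not (Dia Box ((not p3 and p1) and p2) implies ((not p3 and p1) and p2)), u
2. Dia (p1 implies not p2), u
3. not (Dia Box ((not p3 and p1) and p2) implies ((not p3 and p1) and p2)), u
4. Dia Box ((not p3 and p1) and p2), u
5. not ((not p3 and p1) and p2), u
6. not (not p3 and p1), u
7. not p1, u
8. p1 implies not p2, v
9. not p2, v
10. Box ((not p3 and p1) and p2), w
11. (not p3 and p1) and p2, u
12. not p3 and p1, u
13. p2, u
14. not p3, u
15. p1, u
Accessibility: uRu, uRv, uRw, vRu, vRv, vRw, wRu, wRv, wRw
Branch closes: p1 and not p1 both at u.
Every branch closes; the branch above is one of them.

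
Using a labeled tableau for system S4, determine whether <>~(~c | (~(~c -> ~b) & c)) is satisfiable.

1. <>~(~c | (~(~c -> ~b) & c)), w0
2. ~(~c | (~(~c -> ~b) & c)), w1   [<>-rule on 1: fresh world w1, w0Rw1]
3. c, w1   [~|-rule on 2]
4. ~(~(~c -> ~b) & c), w1   [~|-rule on 2]
5. ~c -> ~b, w1   [~&-rule on 4 (branches; this branch)]
6. ~b, w1   [->-rule on 5 (branches; this branch)]
Accessibility: w0Rw0, w0Rw1, w1Rw1

Yes, satisfiable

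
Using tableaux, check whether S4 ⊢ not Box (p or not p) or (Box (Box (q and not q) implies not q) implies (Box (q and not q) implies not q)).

Yes, valid

Tableau for the negation not (not Box (p or not p) or (Box (Box (q and not q) implies not q) implies (Box (q and not q) implies not q))):
1. not (not Box (p or not p) or (Box (Box (q and not q) implies not q) implies (Box (q and not q) implies not q))), u
2. Box (p or not p), u
3. not (Box (Box (q and not q) implies not q) implies (Box (q and not q) implies not q)), u
4. Box (Box (q and not q) implies not q), u
5. not (Box (q and not q) implies not q), u
6. Box (q and not q), u
7. q, u
8. p or not p, u
9. Box (q and not q) implies not q, u
10. q and not q, u
11. not q, u
Accessibility: uRu
Branch closes: q and not q both at u.
Every branch of the negation's tableau closes; the branch above is one of them.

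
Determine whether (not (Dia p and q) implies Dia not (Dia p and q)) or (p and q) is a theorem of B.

Tableau for the negation not ((not (Dia p and q) implies Dia not (Dia p and q)) or (p and q)):
1. not ((not (Dia p and q) implies Dia not (Dia p and q)) or (p and q)), 0
2. not (not (Dia p and q) implies Dia not (Dia p and q)), 0
3. not (p and q), 0
4. not (Dia p and q), 0
5. not Dia not (Dia p and q), 0
6. Dia p and q, 0
7. Dia p, 0
8. q, 0
9. not p, 0
10. not Dia p, 0
11. p, 1
12. Dia p and q, 1
13. Dia p, 1
14. q, 1
15. not p, 1
Accessibility: 0R0, 0R1, 1R0, 1R1
Branch closes: p and not p both at 1.
Every branch of the negation's tableau closes; the branch above is one of them.

Valid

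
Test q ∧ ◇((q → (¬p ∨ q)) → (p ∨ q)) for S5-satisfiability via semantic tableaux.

1. q ∧ ◇((q → (¬p ∨ q)) → (p ∨ q)), u
2. q, u
3. ◇((q → (¬p ∨ q)) → (p ∨ q)), u
4. (q → (¬p ∨ q)) → (p ∨ q), v
5. p ∨ q, v
6. q, v
Accessibility: uRu, uRv, vRu, vRv

Satisfiable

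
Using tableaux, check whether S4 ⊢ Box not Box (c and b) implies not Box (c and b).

Tableau for the negation not (Box not Box (c and b) implies not Box (c and b)):
1. not (Box not Box (c and b) implies not Box (c and b)), u
2. Box not Box (c and b), u   [neg-implies-rule on 1]
3. Box (c and b), u   [neg-implies-rule on 1]
4. not Box (c and b), u   [Box-rule on 2 via uRu]
5. c and b, u   [Box-rule on 3 via uRu]
6. c, u   [and-rule on 5]
7. b, u   [and-rule on 5]
8. not (c and b), v   [neg-Box-rule on 4: fresh world v, uRv]
9. not Box (c and b), v   [Box-rule on 2 via uRv]
10. c and b, v   [Box-rule on 3 via uRv]
11. c, v   [and-rule on 10]
12. b, v   [and-rule on 10]
13. not b, v   [neg-and-rule on 8 (branches; this branch)]
Accessibility: uRu, uRv, vRv
Branch closes: b and not b both at v.
All branches of the negation close; one closing branch shown above.

Valid in S4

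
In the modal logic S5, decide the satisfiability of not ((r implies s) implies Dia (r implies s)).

No, unsatisfiable

1. not ((r implies s) implies Dia (r implies s)), 0
2. r implies s, 0
3. not Dia (r implies s), 0
4. not (r implies s), 0
5. r, 0
6. not s, 0
7. s, 0
Accessibility: 0R0
Branch closes: s and not s both at 0.
All branches of the tableau close; one closing branch shown above.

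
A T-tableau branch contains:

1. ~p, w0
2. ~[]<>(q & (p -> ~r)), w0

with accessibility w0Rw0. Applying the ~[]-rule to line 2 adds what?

a fresh world w1 with w0Rw1, and ~<>(q & (p -> ~r)) at w1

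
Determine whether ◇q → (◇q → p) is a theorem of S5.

Not valid

Tableau for the negation ¬(◇q → (◇q → p)):
1. ¬(◇q → (◇q → p)), w0
2. ◇q, w0
3. ¬(◇q → p), w0
4. ¬p, w0
5. q, w1
Accessibility: w0Rw0, w0Rw1, w1Rw0, w1Rw1
The negation has an open branch (countermodel exists).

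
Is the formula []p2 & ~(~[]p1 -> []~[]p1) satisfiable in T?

Satisfiable (open branch found)

1. []p2 & ~(~[]p1 -> []~[]p1), 0
2. []p2, 0
3. ~(~[]p1 -> []~[]p1), 0
4. ~[]p1, 0
5. ~[]~[]p1, 0
6. p2, 0
7. ~p1, 1
8. p2, 1
9. []p1, 2
10. p2, 2
11. p1, 2
Accessibility: 0R0, 0R1, 0R2, 1R1, 2R2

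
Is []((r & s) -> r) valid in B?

Valid in B

Tableau for the negation ~[]((r & s) -> r):
1. ~[]((r & s) -> r), u
2. ~((r & s) -> r), v
3. r & s, v
4. ~r, v
5. r, v
6. s, v
Accessibility: uRu, uRv, vRu, vRv
Branch closes: r and ~r both at v.
All branches of the negation close; one closing branch shown above.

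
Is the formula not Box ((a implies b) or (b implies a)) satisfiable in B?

No, unsatisfiable

1. not Box ((a implies b) or (b implies a)), w0
2. not ((a implies b) or (b implies a)), w1
3. not (a implies b), w1
4. not (b implies a), w1
5. a, w1
6. not b, w1
7. b, w1
8. not a, w1
Accessibility: w0Rw0, w0Rw1, w1Rw0, w1Rw1
Branch closes: b and not b both at w1.
(One branch shown.) All branches close.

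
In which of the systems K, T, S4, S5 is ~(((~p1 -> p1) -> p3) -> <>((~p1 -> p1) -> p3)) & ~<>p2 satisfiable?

T-tableau for the formula:
1. ~(((~p1 -> p1) -> p3) -> <>((~p1 -> p1) -> p3)) & ~<>p2, 0
2. ~(((~p1 -> p1) -> p3) -> <>((~p1 -> p1) -> p3)), 0   [&-rule on 1]
3. ~<>p2, 0   [&-rule on 1]
4. (~p1 -> p1) -> p3, 0   [~->-rule on 2]
5. ~<>((~p1 -> p1) -> p3), 0   [~->-rule on 2]
6. ~p2, 0   [~<>-rule on 3 via 0R0]
7. ~((~p1 -> p1) -> p3), 0   [~<>-rule on 5 via 0R0]
8. ~p1 -> p1, 0   [~->-rule on 7]
9. ~p3, 0   [~->-rule on 7]
10. ~(~p1 -> p1), 0   [->-rule on 4 (branches; this branch)]
11. ~p1, 0   [~->-rule on 10]
12. p1, 0   [->-rule on 8 (branches; this branch)]
Accessibility: 0R0
Branch closes: p1 and ~p1 both at 0.
Every branch closes (one shown): unsatisfiable in T, hence also in S4, S5 (every S4/S5-frame is a T-frame).
K-tableau for the formula:
1. ~(((~p1 -> p1) -> p3) -> <>((~p1 -> p1) -> p3)) & ~<>p2, 0
2. ~(((~p1 -> p1) -> p3) -> <>((~p1 -> p1) -> p3)), 0   [&-rule on 1]
3. ~<>p2, 0   [&-rule on 1]
4. (~p1 -> p1) -> p3, 0   [~->-rule on 2]
5. ~<>((~p1 -> p1) -> p3), 0   [~->-rule on 2]
6. p3, 0   [->-rule on 4 (branches; this branch)]
Complete open branch: satisfiable in K.

K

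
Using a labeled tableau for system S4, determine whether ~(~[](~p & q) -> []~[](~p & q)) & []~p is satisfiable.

Yes, satisfiable

1. ~(~[](~p & q) -> []~[](~p & q)) & []~p, w0
2. ~(~[](~p & q) -> []~[](~p & q)), w0
3. []~p, w0
4. ~[](~p & q), w0
5. ~[]~[](~p & q), w0
6. ~p, w0
7. ~(~p & q), w1
8. ~p, w1
9. ~q, w1
10. [](~p & q), w2
11. ~p, w2
12. ~p & q, w2
13. q, w2
Accessibility: w0Rw0, w0Rw1, w0Rw2, w1Rw1, w2Rw2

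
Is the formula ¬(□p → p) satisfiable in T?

1. ¬(□p → p), u
2. □p, u
3. ¬p, u
4. p, u
Accessibility: uRu
Branch closes: p and ¬p both at u.
All branches of the tableau close; one closing branch shown above.

Unsatisfiable (every branch closes)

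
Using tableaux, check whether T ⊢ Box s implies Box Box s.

Tableau for the negation not (Box s implies Box Box s):
1. not (Box s implies Box Box s), w0
2. Box s, w0   [neg-implies-rule on 1]
3. not Box Box s, w0   [neg-implies-rule on 1]
4. s, w0   [Box-rule on 2 via w0Rw0]
5. not Box s, w1   [neg-Box-rule on 3: fresh world w1, w0Rw1]
6. s, w1   [Box-rule on 2 via w0Rw1]
7. not s, w2   [neg-Box-rule on 5: fresh world w2, w1Rw2]
Accessibility: w0Rw0, w0Rw1, w1Rw1, w1Rw2, w2Rw2
The negation has an open branch (countermodel exists).

No, not valid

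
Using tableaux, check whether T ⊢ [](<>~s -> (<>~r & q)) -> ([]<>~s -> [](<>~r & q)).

Valid

Tableau for the negation ~([](<>~s -> (<>~r & q)) -> ([]<>~s -> [](<>~r & q))):
1. ~([](<>~s -> (<>~r & q)) -> ([]<>~s -> [](<>~r & q))), w0
2. [](<>~s -> (<>~r & q)), w0
3. ~([]<>~s -> [](<>~r & q)), w0
4. []<>~s, w0
5. ~[](<>~r & q), w0
6. <>~s -> (<>~r & q), w0
7. <>~s, w0
8. <>~r & q, w0
9. <>~r, w0
10. q, w0
11. ~(<>~r & q), w1
12. <>~s -> (<>~r & q), w1
13. <>~s, w1
14. ~<>~r, w1
15. r, w1
16. <>~r & q, w1
17. <>~r, w1
18. q, w1
19. ~s, w2
20. <>~s -> (<>~r & q), w2
21. <>~s, w2
22. <>~r & q, w2
23. <>~r, w2
24. q, w2
25. ~r, w3
26. <>~s -> (<>~r & q), w3
27. <>~s, w3
28. <>~r & q, w3
29. <>~r, w3
30. q, w3
31. ~s, w4
32. r, w4
33. ~r, w5
34. r, w5
Accessibility: w0Rw0, w0Rw1, w0Rw2, w0Rw3, w1Rw1, w1Rw4, w1Rw5, w2Rw2, w3Rw3, w4Rw4, w5Rw5
Branch closes: r and ~r both at w5.
Every branch of the negation's tableau closes; the branch above is one of them.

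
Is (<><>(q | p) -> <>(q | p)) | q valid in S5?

Tableau for the negation ~((<><>(q | p) -> <>(q | p)) | q):
1. ~((<><>(q | p) -> <>(q | p)) | q), u
2. ~(<><>(q | p) -> <>(q | p)), u
3. ~q, u
4. <><>(q | p), u
5. ~<>(q | p), u
6. ~(q | p), u
7. ~p, u
8. <>(q | p), v
9. ~(q | p), v
10. ~q, v
11. ~p, v
12. q | p, w
13. ~(q | p), w
14. ~q, w
15. ~p, w
16. p, w
Accessibility: uRu, uRv, uRw, vRu, vRv, vRw, wRu, wRv, wRw
Branch closes: p and ~p both at w.
All branches of the negation close; one closing branch shown above.

Yes, valid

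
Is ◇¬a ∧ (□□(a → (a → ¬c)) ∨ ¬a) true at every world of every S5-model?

Tableau for the negation ¬(◇¬a ∧ (□□(a → (a → ¬c)) ∨ ¬a)):
1. ¬(◇¬a ∧ (□□(a → (a → ¬c)) ∨ ¬a)), w0
2. ¬(□□(a → (a → ¬c)) ∨ ¬a), w0
3. ¬□□(a → (a → ¬c)), w0
4. a, w0
5. ¬□(a → (a → ¬c)), w1
6. ¬(a → (a → ¬c)), w2
7. a, w2
8. ¬(a → ¬c), w2
9. c, w2
Accessibility: w0Rw0, w0Rw1, w0Rw2, w1Rw0, w1Rw1, w1Rw2, w2Rw0, w2Rw1, w2Rw2
The negation has an open branch (countermodel exists).

No, not valid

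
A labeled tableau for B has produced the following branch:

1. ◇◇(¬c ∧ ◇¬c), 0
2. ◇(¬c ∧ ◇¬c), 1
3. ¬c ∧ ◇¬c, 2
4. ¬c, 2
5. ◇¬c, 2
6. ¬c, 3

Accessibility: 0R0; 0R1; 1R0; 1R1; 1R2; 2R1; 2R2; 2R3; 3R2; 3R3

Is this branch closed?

Not closed

There is no literal clash: for every atom and world, at most one sign appears.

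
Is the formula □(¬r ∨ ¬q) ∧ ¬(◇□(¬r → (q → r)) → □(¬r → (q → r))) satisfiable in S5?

Unsatisfiable (every branch closes)

1. □(¬r ∨ ¬q) ∧ ¬(◇□(¬r → (q → r)) → □(¬r → (q → r))), 0
2. □(¬r ∨ ¬q), 0
3. ¬(◇□(¬r → (q → r)) → □(¬r → (q → r))), 0
4. ◇□(¬r → (q → r)), 0
5. ¬□(¬r → (q → r)), 0
6. ¬r ∨ ¬q, 0
7. ¬q, 0
8. □(¬r → (q → r)), 1
9. ¬r ∨ ¬q, 1
10. ¬r → (q → r), 0
11. ¬r → (q → r), 1
12. ¬q, 1
13. q → r, 0
14. q → r, 1
15. r, 0
16. r, 1
17. ¬(¬r → (q → r)), 2
18. ¬r, 2
19. ¬(q → r), 2
20. q, 2
21. ¬r ∨ ¬q, 2
22. ¬r → (q → r), 2
23. q → r, 2
24. r, 2
Accessibility: 0R0, 0R1, 0R2, 1R0, 1R1, 1R2, 2R0, 2R1, 2R2
Branch closes: r and ¬r both at 2.
(One branch shown.) All branches close.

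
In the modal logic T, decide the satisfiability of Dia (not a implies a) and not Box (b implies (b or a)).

1. Dia (not a implies a) and not Box (b implies (b or a)), w0
2. Dia (not a implies a), w0   [and-rule on 1]
3. not Box (b implies (b or a)), w0   [and-rule on 1]
4. not a implies a, w1   [Dia-rule on 2: fresh world w1, w0Rw1]
5. a, w1   [implies-rule on 4 (branches; this branch)]
6. not (b implies (b or a)), w2   [neg-Box-rule on 3: fresh world w2, w0Rw2]
7. b, w2   [neg-implies-rule on 6]
8. not (b or a), w2   [neg-implies-rule on 6]
9. not b, w2   [neg-or-rule on 8]
10. not a, w2   [neg-or-rule on 8]
Accessibility: w0Rw0, w0Rw1, w0Rw2, w1Rw1, w2Rw2
Branch closes: b and not b both at w2.
Every branch closes; the branch above is one of them.

No, unsatisfiable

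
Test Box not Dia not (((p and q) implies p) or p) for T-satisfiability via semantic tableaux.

1. Box not Dia not (((p and q) implies p) or p), 0
2. not Dia not (((p and q) implies p) or p), 0
3. ((p and q) implies p) or p, 0
4. p, 0
Accessibility: 0R0

Satisfiable (open branch found)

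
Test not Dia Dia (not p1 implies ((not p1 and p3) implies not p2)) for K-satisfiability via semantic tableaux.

Yes, satisfiable

1. not Dia Dia (not p1 implies ((not p1 and p3) implies not p2)), w0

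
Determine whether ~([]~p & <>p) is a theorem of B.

Valid

Tableau for the negation []~p & <>p:
1. []~p & <>p, u
2. []~p, u   [&-rule on 1]
3. <>p, u   [&-rule on 1]
4. ~p, u   [[]-rule on 2 via uRu]
5. p, v   [<>-rule on 3: fresh world v, uRv]
6. ~p, v   [[]-rule on 2 via uRv]
Accessibility: uRu, uRv, vRu, vRv
Branch closes: p and ~p both at v.
Every branch of the negation's tableau closes; the branch above is one of them.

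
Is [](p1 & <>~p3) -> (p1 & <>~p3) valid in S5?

Tableau for the negation ~([](p1 & <>~p3) -> (p1 & <>~p3)):
1. ~([](p1 & <>~p3) -> (p1 & <>~p3)), u
2. [](p1 & <>~p3), u   [~->-rule on 1]
3. ~(p1 & <>~p3), u   [~->-rule on 1]
4. p1 & <>~p3, u   [[]-rule on 2 via uRu]
5. p1, u   [&-rule on 4]
6. <>~p3, u   [&-rule on 4]
7. ~<>~p3, u   [~&-rule on 3 (branches; this branch)]
8. p3, u   [~<>-rule on 7 via uRu]
9. ~p3, v   [<>-rule on 6: fresh world v, uRv]
10. p1 & <>~p3, v   [[]-rule on 2 via uRv]
11. p1, v   [&-rule on 10]
12. <>~p3, v   [&-rule on 10]
13. p3, v   [~<>-rule on 7 via uRv]
Accessibility: uRu, uRv, vRu, vRv
Branch closes: p3 and ~p3 both at v.
Every branch of the negation's tableau closes; the branch above is one of them.

Yes, valid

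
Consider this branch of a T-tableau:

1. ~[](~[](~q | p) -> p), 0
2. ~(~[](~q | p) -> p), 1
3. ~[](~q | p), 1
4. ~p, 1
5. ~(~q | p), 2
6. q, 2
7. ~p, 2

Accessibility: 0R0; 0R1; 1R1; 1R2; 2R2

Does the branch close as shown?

No world carries both an atom and its negation.

Open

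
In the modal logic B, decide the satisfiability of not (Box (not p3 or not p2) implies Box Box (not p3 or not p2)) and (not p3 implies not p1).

Yes, satisfiable

1. not (Box (not p3 or not p2) implies Box Box (not p3 or not p2)) and (not p3 implies not p1), 0
2. not (Box (not p3 or not p2) implies Box Box (not p3 or not p2)), 0   [and-rule on 1]
3. not p3 implies not p1, 0   [and-rule on 1]
4. Box (not p3 or not p2), 0   [neg-implies-rule on 2]
5. not Box Box (not p3 or not p2), 0   [neg-implies-rule on 2]
6. not p3 or not p2, 0   [Box-rule on 4 via 0R0]
7. not p1, 0   [implies-rule on 3 (branches; this branch)]
8. not p2, 0   [or-rule on 6 (branches; this branch)]
9. not Box (not p3 or not p2), 1   [neg-Box-rule on 5: fresh world 1, 0R1]
10. not p3 or not p2, 1   [Box-rule on 4 via 0R1]
11. not p2, 1   [or-rule on 10 (branches; this branch)]
12. not (not p3 or not p2), 2   [neg-Box-rule on 9: fresh world 2, 1R2]
13. p3, 2   [neg-or-rule on 12]
14. p2, 2   [neg-or-rule on 12]
Accessibility: 0R0, 0R1, 1R0, 1R1, 1R2, 2R1, 2R2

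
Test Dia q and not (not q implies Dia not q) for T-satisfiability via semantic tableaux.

1. Dia q and not (not q implies Dia not q), u
2. Dia q, u   [and-rule on 1]
3. not (not q implies Dia not q), u   [and-rule on 1]
4. not q, u   [neg-implies-rule on 3]
5. not Dia not q, u   [neg-implies-rule on 3]
6. q, u   [neg-Dia-rule on 5 via uRu]
Accessibility: uRu
Branch closes: q and not q both at u.
Every branch closes; the branch above is one of them.

No, unsatisfiable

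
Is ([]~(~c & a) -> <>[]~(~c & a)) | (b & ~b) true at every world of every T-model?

Tableau for the negation ~(([]~(~c & a) -> <>[]~(~c & a)) | (b & ~b)):
1. ~(([]~(~c & a) -> <>[]~(~c & a)) | (b & ~b)), u
2. ~([]~(~c & a) -> <>[]~(~c & a)), u   [~|-rule on 1]
3. ~(b & ~b), u   [~|-rule on 1]
4. []~(~c & a), u   [~->-rule on 2]
5. ~<>[]~(~c & a), u   [~->-rule on 2]
6. ~(~c & a), u   [[]-rule on 4 via uRu]
7. ~[]~(~c & a), u   [~<>-rule on 5 via uRu]
8. b, u   [~&-rule on 3 (branches; this branch)]
9. ~a, u   [~&-rule on 6 (branches; this branch)]
10. ~c & a, v   [~[]-rule on 7: fresh world v, uRv]
11. ~c, v   [&-rule on 10]
12. a, v   [&-rule on 10]
13. ~(~c & a), v   [[]-rule on 4 via uRv]
14. ~[]~(~c & a), v   [~<>-rule on 5 via uRv]
15. ~a, v   [~&-rule on 13 (branches; this branch)]
Accessibility: uRu, uRv, vRv
Branch closes: a and ~a both at v.
Every branch of the negation's tableau closes; the branch above is one of them.

Valid in T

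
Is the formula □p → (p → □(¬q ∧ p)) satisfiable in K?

Yes, satisfiable

1. □p → (p → □(¬q ∧ p)), w0
2. p → □(¬q ∧ p), w0
3. □(¬q ∧ p), w0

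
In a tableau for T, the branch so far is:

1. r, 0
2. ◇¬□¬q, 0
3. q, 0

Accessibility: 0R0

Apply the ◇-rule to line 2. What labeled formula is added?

a fresh world 1 with 0R1, and ¬□¬q at 1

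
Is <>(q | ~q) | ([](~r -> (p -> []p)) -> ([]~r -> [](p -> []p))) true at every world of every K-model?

Tableau for the negation ~(<>(q | ~q) | ([](~r -> (p -> []p)) -> ([]~r -> [](p -> []p)))):
1. ~(<>(q | ~q) | ([](~r -> (p -> []p)) -> ([]~r -> [](p -> []p)))), 0
2. ~<>(q | ~q), 0   [~|-rule on 1]
3. ~([](~r -> (p -> []p)) -> ([]~r -> [](p -> []p))), 0   [~|-rule on 1]
4. [](~r -> (p -> []p)), 0   [~->-rule on 3]
5. ~([]~r -> [](p -> []p)), 0   [~->-rule on 3]
6. []~r, 0   [~->-rule on 5]
7. ~[](p -> []p), 0   [~->-rule on 5]
8. ~(p -> []p), 1   [~[]-rule on 7: fresh world 1, 0R1]
9. p, 1   [~->-rule on 8]
10. ~[]p, 1   [~->-rule on 8]
11. ~(q | ~q), 1   [~<>-rule on 2 via 0R1]
12. ~q, 1   [~|-rule on 11]
13. q, 1   [~|-rule on 11]
Accessibility: 0R1
Branch closes: q and ~q both at 1.
Every branch of the negation's tableau closes; the branch above is one of them.

Valid in K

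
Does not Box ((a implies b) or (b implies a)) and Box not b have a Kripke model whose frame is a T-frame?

Unsatisfiable

1. not Box ((a implies b) or (b implies a)) and Box not b, w0
2. not Box ((a implies b) or (b implies a)), w0
3. Box not b, w0
4. not b, w0
5. not ((a implies b) or (b implies a)), w1
6. not (a implies b), w1
7. not (b implies a), w1
8. a, w1
9. not b, w1
10. b, w1
11. not a, w1
Accessibility: w0Rw0, w0Rw1, w1Rw1
Branch closes: b and not b both at w1.
(One branch shown.) All branches close.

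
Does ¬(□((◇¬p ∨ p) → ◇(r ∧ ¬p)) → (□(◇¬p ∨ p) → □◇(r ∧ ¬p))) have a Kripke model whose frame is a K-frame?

1. ¬(□((◇¬p ∨ p) → ◇(r ∧ ¬p)) → (□(◇¬p ∨ p) → □◇(r ∧ ¬p))), 0
2. □((◇¬p ∨ p) → ◇(r ∧ ¬p)), 0
3. ¬(□(◇¬p ∨ p) → □◇(r ∧ ¬p)), 0
4. □(◇¬p ∨ p), 0
5. ¬□◇(r ∧ ¬p), 0
6. ¬◇(r ∧ ¬p), 1
7. (◇¬p ∨ p) → ◇(r ∧ ¬p), 1
8. ◇¬p ∨ p, 1
9. ◇(r ∧ ¬p), 1
10. p, 1
11. r ∧ ¬p, 2
12. r, 2
13. ¬p, 2
14. ¬(r ∧ ¬p), 2
15. p, 2
Accessibility: 0R1, 1R2
Branch closes: p and ¬p both at 2.
All branches of the tableau close; one closing branch shown above.

No, unsatisfiable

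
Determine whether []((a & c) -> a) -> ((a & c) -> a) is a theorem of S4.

Yes, valid

Tableau for the negation ~([]((a & c) -> a) -> ((a & c) -> a)):
1. ~([]((a & c) -> a) -> ((a & c) -> a)), w0
2. []((a & c) -> a), w0
3. ~((a & c) -> a), w0
4. a & c, w0
5. ~a, w0
6. a, w0
7. c, w0
Accessibility: w0Rw0
Branch closes: a and ~a both at w0.
Every branch of the negation's tableau closes; the branch above is one of them.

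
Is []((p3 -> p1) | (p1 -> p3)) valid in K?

Yes, valid

Tableau for the negation ~[]((p3 -> p1) | (p1 -> p3)):
1. ~[]((p3 -> p1) | (p1 -> p3)), u
2. ~((p3 -> p1) | (p1 -> p3)), v
3. ~(p3 -> p1), v
4. ~(p1 -> p3), v
5. p3, v
6. ~p1, v
7. p1, v
8. ~p3, v
Accessibility: uRv
Branch closes: p1 and ~p1 both at v.
All branches of the negation close; one closing branch shown above.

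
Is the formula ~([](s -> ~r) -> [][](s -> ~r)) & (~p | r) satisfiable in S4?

1. ~([](s -> ~r) -> [][](s -> ~r)) & (~p | r), u
2. ~([](s -> ~r) -> [][](s -> ~r)), u   [&-rule on 1]
3. ~p | r, u   [&-rule on 1]
4. [](s -> ~r), u   [~->-rule on 2]
5. ~[][](s -> ~r), u   [~->-rule on 2]
6. s -> ~r, u   [[]-rule on 4 via uRu]
7. r, u   [|-rule on 3 (branches; this branch)]
8. ~s, u   [->-rule on 6 (branches; this branch)]
9. ~[](s -> ~r), v   [~[]-rule on 5: fresh world v, uRv]
10. s -> ~r, v   [[]-rule on 4 via uRv]
11. ~r, v   [->-rule on 10 (branches; this branch)]
12. ~(s -> ~r), w   [~[]-rule on 9: fresh world w, vRw]
13. s, w   [~->-rule on 12]
14. r, w   [~->-rule on 12]
15. s -> ~r, w   [[]-rule on 4 via uRw]
16. ~r, w   [->-rule on 15 (branches; this branch)]
Accessibility: uRu, uRv, uRw, vRv, vRw, wRw
Branch closes: r and ~r both at w.
(One branch shown.) All branches close.

No, unsatisfiable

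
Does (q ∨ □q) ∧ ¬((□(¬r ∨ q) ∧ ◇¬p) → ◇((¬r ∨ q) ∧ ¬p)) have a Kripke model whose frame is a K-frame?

Unsatisfiable

1. (q ∨ □q) ∧ ¬((□(¬r ∨ q) ∧ ◇¬p) → ◇((¬r ∨ q) ∧ ¬p)), 0
2. q ∨ □q, 0   [∧-rule on 1]
3. ¬((□(¬r ∨ q) ∧ ◇¬p) → ◇((¬r ∨ q) ∧ ¬p)), 0   [∧-rule on 1]
4. □(¬r ∨ q) ∧ ◇¬p, 0   [¬→-rule on 3]
5. ¬◇((¬r ∨ q) ∧ ¬p), 0   [¬→-rule on 3]
6. □(¬r ∨ q), 0   [∧-rule on 4]
7. ◇¬p, 0   [∧-rule on 4]
8. □q, 0   [∨-rule on 2 (branches; this branch)]
9. ¬p, 1   [◇-rule on 7: fresh world 1, 0R1]
10. ¬((¬r ∨ q) ∧ ¬p), 1   [¬◇-rule on 5 via 0R1]
11. ¬r ∨ q, 1   [□-rule on 6 via 0R1]
12. q, 1   [□-rule on 8 via 0R1]
13. ¬(¬r ∨ q), 1   [¬∧-rule on 10 (branches; this branch)]
14. r, 1   [¬∨-rule on 13]
15. ¬q, 1   [¬∨-rule on 13]
Accessibility: 0R1
Branch closes: q and ¬q both at 1.
All branches of the tableau close; one closing branch shown above.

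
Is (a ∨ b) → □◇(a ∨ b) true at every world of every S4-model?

Invalid (countermodel exists)

Tableau for the negation ¬((a ∨ b) → □◇(a ∨ b)):
1. ¬((a ∨ b) → □◇(a ∨ b)), 0
2. a ∨ b, 0   [¬→-rule on 1]
3. ¬□◇(a ∨ b), 0   [¬→-rule on 1]
4. b, 0   [∨-rule on 2 (branches; this branch)]
5. ¬◇(a ∨ b), 1   [¬□-rule on 3: fresh world 1, 0R1]
6. ¬(a ∨ b), 1   [¬◇-rule on 5 via 1R1]
7. ¬a, 1   [¬∨-rule on 6]
8. ¬b, 1   [¬∨-rule on 6]
Accessibility: 0R0, 0R1, 1R1
The negation has an open branch (countermodel exists).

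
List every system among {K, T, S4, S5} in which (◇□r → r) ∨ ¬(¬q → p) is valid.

S4-tableau for the negation ¬((◇□r → r) ∨ ¬(¬q → p)):
1. ¬((◇□r → r) ∨ ¬(¬q → p)), w0
2. ¬(◇□r → r), w0   [¬∨-rule on 1]
3. ¬q → p, w0   [¬∨-rule on 1]
4. ◇□r, w0   [¬→-rule on 2]
5. ¬r, w0   [¬→-rule on 2]
6. p, w0   [→-rule on 3 (branches; this branch)]
7. □r, w1   [◇-rule on 4: fresh world w1, w0Rw1]
8. r, w1   [□-rule on 7 via w1Rw1]
Accessibility: w0Rw0, w0Rw1, w1Rw1
Complete open branch: countermodel on an S4-frame, so not valid in S4, nor in K, T (the same frame is also a K-frame and a T-frame).
S5-tableau for the negation ¬((◇□r → r) ∨ ¬(¬q → p)):
1. ¬((◇□r → r) ∨ ¬(¬q → p)), w0
2. ¬(◇□r → r), w0   [¬∨-rule on 1]
3. ¬q → p, w0   [¬∨-rule on 1]
4. ◇□r, w0   [¬→-rule on 2]
5. ¬r, w0   [¬→-rule on 2]
6. p, w0   [→-rule on 3 (branches; this branch)]
7. □r, w1   [◇-rule on 4: fresh world w1, w0Rw1]
8. r, w0   [□-rule on 7 via w1Rw0]
Accessibility: w0Rw0, w0Rw1, w1Rw0, w1Rw1
Branch closes: r and ¬r both at w0.
Every branch closes (one shown): valid in S5.

S5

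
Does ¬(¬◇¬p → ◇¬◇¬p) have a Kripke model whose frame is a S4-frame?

1. ¬(¬◇¬p → ◇¬◇¬p), w0
2. ¬◇¬p, w0
3. ¬◇¬◇¬p, w0
4. p, w0
5. ◇¬p, w0
6. ¬p, w1
7. p, w1
Accessibility: w0Rw0, w0Rw1, w1Rw1
Branch closes: p and ¬p both at w1.
Every branch closes; the branch above is one of them.

Unsatisfiable (every branch closes)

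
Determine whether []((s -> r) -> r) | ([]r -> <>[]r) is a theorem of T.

Valid

Tableau for the negation ~([]((s -> r) -> r) | ([]r -> <>[]r)):
1. ~([]((s -> r) -> r) | ([]r -> <>[]r)), u
2. ~[]((s -> r) -> r), u   [~|-rule on 1]
3. ~([]r -> <>[]r), u   [~|-rule on 1]
4. []r, u   [~->-rule on 3]
5. ~<>[]r, u   [~->-rule on 3]
6. r, u   [[]-rule on 4 via uRu]
7. ~[]r, u   [~<>-rule on 5 via uRu]
8. ~((s -> r) -> r), v   [~[]-rule on 2: fresh world v, uRv]
9. s -> r, v   [~->-rule on 8]
10. ~r, v   [~->-rule on 8]
11. r, v   [[]-rule on 4 via uRv]
Accessibility: uRu, uRv, vRv
Branch closes: r and ~r both at v.
Every branch of the negation's tableau closes; the branch above is one of them.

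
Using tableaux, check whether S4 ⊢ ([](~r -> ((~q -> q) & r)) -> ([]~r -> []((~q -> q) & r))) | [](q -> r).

Valid in S4

Tableau for the negation ~(([](~r -> ((~q -> q) & r)) -> ([]~r -> []((~q -> q) & r))) | [](q -> r)):
1. ~(([](~r -> ((~q -> q) & r)) -> ([]~r -> []((~q -> q) & r))) | [](q -> r)), 0
2. ~([](~r -> ((~q -> q) & r)) -> ([]~r -> []((~q -> q) & r))), 0   [~|-rule on 1]
3. ~[](q -> r), 0   [~|-rule on 1]
4. [](~r -> ((~q -> q) & r)), 0   [~->-rule on 2]
5. ~([]~r -> []((~q -> q) & r)), 0   [~->-rule on 2]
6. []~r, 0   [~->-rule on 5]
7. ~[]((~q -> q) & r), 0   [~->-rule on 5]
8. ~r -> ((~q -> q) & r), 0   [[]-rule on 4 via 0R0]
9. ~r, 0   [[]-rule on 6 via 0R0]
10. (~q -> q) & r, 0   [->-rule on 8 (branches; this branch)]
11. ~q -> q, 0   [&-rule on 10]
12. r, 0   [&-rule on 10]
Accessibility: 0R0
Branch closes: r and ~r both at 0.
Every branch of the negation's tableau closes; the branch above is one of them.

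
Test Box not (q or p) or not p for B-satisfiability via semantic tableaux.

Yes, satisfiable

1. Box not (q or p) or not p, u
2. not p, u   [or-rule on 1 (branches; this branch)]
Accessibility: uRu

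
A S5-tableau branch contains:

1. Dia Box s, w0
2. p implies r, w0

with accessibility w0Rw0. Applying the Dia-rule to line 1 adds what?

a fresh world w1 with w0Rw1, and Box s at w1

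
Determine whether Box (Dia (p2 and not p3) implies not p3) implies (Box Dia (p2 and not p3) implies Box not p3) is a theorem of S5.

Valid

Tableau for the negation not (Box (Dia (p2 and not p3) implies not p3) implies (Box Dia (p2 and not p3) implies Box not p3)):
1. not (Box (Dia (p2 and not p3) implies not p3) implies (Box Dia (p2 and not p3) implies Box not p3)), 0
2. Box (Dia (p2 and not p3) implies not p3), 0
3. not (Box Dia (p2 and not p3) implies Box not p3), 0
4. Box Dia (p2 and not p3), 0
5. not Box not p3, 0
6. Dia (p2 and not p3) implies not p3, 0
7. Dia (p2 and not p3), 0
8. not p3, 0
9. p3, 1
10. Dia (p2 and not p3) implies not p3, 1
11. Dia (p2 and not p3), 1
12. not Dia (p2 and not p3), 1
13. not (p2 and not p3), 0
14. not (p2 and not p3), 1
15. not p2, 0
16. p2 and not p3, 2
17. p2, 2
18. not p3, 2
19. Dia (p2 and not p3) implies not p3, 2
20. Dia (p2 and not p3), 2
21. not (p2 and not p3), 2
22. p3, 2
Accessibility: 0R0, 0R1, 0R2, 1R0, 1R1, 1R2, 2R0, 2R1, 2R2
Branch closes: p3 and not p3 both at 2.
All branches of the negation close; one closing branch shown above.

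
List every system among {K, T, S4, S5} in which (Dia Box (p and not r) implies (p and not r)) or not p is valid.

S5

S5-tableau for the negation not ((Dia Box (p and not r) implies (p and not r)) or not p):
1. not ((Dia Box (p and not r) implies (p and not r)) or not p), u
2. not (Dia Box (p and not r) implies (p and not r)), u
3. p, u
4. Dia Box (p and not r), u
5. not (p and not r), u
6. r, u
7. Box (p and not r), v
8. p and not r, u
9. not r, u
Accessibility: uRu, uRv, vRu, vRv
Branch closes: r and not r both at u.
Every branch closes (one shown): valid in S5.
S4-tableau for the negation not ((Dia Box (p and not r) implies (p and not r)) or not p):
1. not ((Dia Box (p and not r) implies (p and not r)) or not p), u
2. not (Dia Box (p and not r) implies (p and not r)), u
3. p, u
4. Dia Box (p and not r), u
5. not (p and not r), u
6. r, u
7. Box (p and not r), v
8. p and not r, v
9. p, v
10. not r, v
Accessibility: uRu, uRv, vRv
Complete open branch: countermodel on an S4-frame, so not valid in S4, nor in K, T (the same frame is also a K-frame and a T-frame).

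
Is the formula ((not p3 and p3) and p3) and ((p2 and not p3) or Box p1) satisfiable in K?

Unsatisfiable (every branch closes)

1. ((not p3 and p3) and p3) and ((p2 and not p3) or Box p1), u
2. (not p3 and p3) and p3, u
3. (p2 and not p3) or Box p1, u
4. not p3 and p3, u
5. p3, u
6. not p3, u
Branch closes: p3 and not p3 both at u.
(One branch shown.) All branches close.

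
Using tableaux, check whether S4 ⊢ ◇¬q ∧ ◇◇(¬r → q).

No, not valid

Tableau for the negation ¬(◇¬q ∧ ◇◇(¬r → q)):
1. ¬(◇¬q ∧ ◇◇(¬r → q)), u
2. ¬◇◇(¬r → q), u   [¬∧-rule on 1 (branches; this branch)]
3. ¬◇(¬r → q), u   [¬◇-rule on 2 via uRu]
4. ¬(¬r → q), u   [¬◇-rule on 3 via uRu]
5. ¬r, u   [¬→-rule on 4]
6. ¬q, u   [¬→-rule on 4]
Accessibility: uRu
The negation has an open branch (countermodel exists).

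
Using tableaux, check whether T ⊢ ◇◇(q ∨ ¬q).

Tableau for the negation ¬◇◇(q ∨ ¬q):
1. ¬◇◇(q ∨ ¬q), 0
2. ¬◇(q ∨ ¬q), 0   [¬◇-rule on 1 via 0R0]
3. ¬(q ∨ ¬q), 0   [¬◇-rule on 2 via 0R0]
4. ¬q, 0   [¬∨-rule on 3]
5. q, 0   [¬∨-rule on 3]
Accessibility: 0R0
Branch closes: q and ¬q both at 0.
Every branch of the negation's tableau closes; the branch above is one of them.

Yes, valid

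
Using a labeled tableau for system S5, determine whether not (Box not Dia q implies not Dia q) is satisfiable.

1. not (Box not Dia q implies not Dia q), w0
2. Box not Dia q, w0
3. Dia q, w0
4. not Dia q, w0
5. not q, w0
6. q, w1
7. not Dia q, w1
8. not q, w1
Accessibility: w0Rw0, w0Rw1, w1Rw0, w1Rw1
Branch closes: q and not q both at w1.
All branches of the tableau close; one closing branch shown above.

No, unsatisfiable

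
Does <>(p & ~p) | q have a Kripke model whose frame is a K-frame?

1. <>(p & ~p) | q, 0
2. q, 0

Satisfiable (open branch found)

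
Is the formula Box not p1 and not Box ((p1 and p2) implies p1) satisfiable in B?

No, unsatisfiable

1. Box not p1 and not Box ((p1 and p2) implies p1), u
2. Box not p1, u
3. not Box ((p1 and p2) implies p1), u
4. not p1, u
5. not ((p1 and p2) implies p1), v
6. p1 and p2, v
7. not p1, v
8. p1, v
9. p2, v
Accessibility: uRu, uRv, vRu, vRv
Branch closes: p1 and not p1 both at v.
All branches of the tableau close; one closing branch shown above.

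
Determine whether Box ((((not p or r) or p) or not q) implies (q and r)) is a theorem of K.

No, not valid

Tableau for the negation not Box ((((not p or r) or p) or not q) implies (q and r)):
1. not Box ((((not p or r) or p) or not q) implies (q and r)), 0
2. not ((((not p or r) or p) or not q) implies (q and r)), 1
3. ((not p or r) or p) or not q, 1
4. not (q and r), 1
5. not q, 1
6. not r, 1
Accessibility: 0R1
The negation has an open branch (countermodel exists).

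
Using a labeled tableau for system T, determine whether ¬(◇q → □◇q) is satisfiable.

1. ¬(◇q → □◇q), w0
2. ◇q, w0   [¬→-rule on 1]
3. ¬□◇q, w0   [¬→-rule on 1]
4. q, w1   [◇-rule on 2: fresh world w1, w0Rw1]
5. ¬◇q, w2   [¬□-rule on 3: fresh world w2, w0Rw2]
6. ¬q, w2   [¬◇-rule on 5 via w2Rw2]
Accessibility: w0Rw0, w0Rw1, w0Rw2, w1Rw1, w2Rw2

Satisfiable (open branch found)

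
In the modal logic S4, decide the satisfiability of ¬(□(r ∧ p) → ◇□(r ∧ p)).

Unsatisfiable (every branch closes)

1. ¬(□(r ∧ p) → ◇□(r ∧ p)), w0
2. □(r ∧ p), w0
3. ¬◇□(r ∧ p), w0
4. r ∧ p, w0
5. r, w0
6. p, w0
7. ¬□(r ∧ p), w0
8. ¬(r ∧ p), w1
9. r ∧ p, w1
10. r, w1
11. p, w1
12. ¬□(r ∧ p), w1
13. ¬p, w1
Accessibility: w0Rw0, w0Rw1, w1Rw1
Branch closes: p and ¬p both at w1.
All branches of the tableau close; one closing branch shown above.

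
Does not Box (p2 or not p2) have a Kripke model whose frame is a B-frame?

1. not Box (p2 or not p2), u
2. not (p2 or not p2), v
3. not p2, v
4. p2, v
Accessibility: uRu, uRv, vRu, vRv
Branch closes: p2 and not p2 both at v.
(One branch shown.) All branches close.

Unsatisfiable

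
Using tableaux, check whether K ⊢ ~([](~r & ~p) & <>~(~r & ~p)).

Tableau for the negation [](~r & ~p) & <>~(~r & ~p):
1. [](~r & ~p) & <>~(~r & ~p), u
2. [](~r & ~p), u
3. <>~(~r & ~p), u
4. ~(~r & ~p), v
5. ~r & ~p, v
6. ~r, v
7. ~p, v
8. p, v
Accessibility: uRv
Branch closes: p and ~p both at v.
Every branch of the negation's tableau closes; the branch above is one of them.

Yes, valid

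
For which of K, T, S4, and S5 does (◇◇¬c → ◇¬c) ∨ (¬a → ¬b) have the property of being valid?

S4, S5

T-tableau for the negation ¬((◇◇¬c → ◇¬c) ∨ (¬a → ¬b)):
1. ¬((◇◇¬c → ◇¬c) ∨ (¬a → ¬b)), w0
2. ¬(◇◇¬c → ◇¬c), w0   [¬∨-rule on 1]
3. ¬(¬a → ¬b), w0   [¬∨-rule on 1]
4. ◇◇¬c, w0   [¬→-rule on 2]
5. ¬◇¬c, w0   [¬→-rule on 2]
6. ¬a, w0   [¬→-rule on 3]
7. b, w0   [¬→-rule on 3]
8. c, w0   [¬◇-rule on 5 via w0Rw0]
9. ◇¬c, w1   [◇-rule on 4: fresh world w1, w0Rw1]
10. c, w1   [¬◇-rule on 5 via w0Rw1]
11. ¬c, w2   [◇-rule on 9: fresh world w2, w1Rw2]
Accessibility: w0Rw0, w0Rw1, w1Rw1, w1Rw2, w2Rw2
Complete open branch: countermodel on a T-frame, so not valid in T, nor in K (the same frame is also a K-frame).
S4-tableau for the negation ¬((◇◇¬c → ◇¬c) ∨ (¬a → ¬b)):
1. ¬((◇◇¬c → ◇¬c) ∨ (¬a → ¬b)), w0
2. ¬(◇◇¬c → ◇¬c), w0   [¬∨-rule on 1]
3. ¬(¬a → ¬b), w0   [¬∨-rule on 1]
4. ◇◇¬c, w0   [¬→-rule on 2]
5. ¬◇¬c, w0   [¬→-rule on 2]
6. ¬a, w0   [¬→-rule on 3]
7. b, w0   [¬→-rule on 3]
8. c, w0   [¬◇-rule on 5 via w0Rw0]
9. ◇¬c, w1   [◇-rule on 4: fresh world w1, w0Rw1]
10. c, w1   [¬◇-rule on 5 via w0Rw1]
11. ¬c, w2   [◇-rule on 9: fresh world w2, w1Rw2]
12. c, w2   [¬◇-rule on 5 via w0Rw2]
Accessibility: w0Rw0, w0Rw1, w0Rw2, w1Rw1, w1Rw2, w2Rw2
Branch closes: c and ¬c both at w2.
Every branch closes (one shown): valid in S4, hence also in S5 (every theorem of S4 is a theorem of S5).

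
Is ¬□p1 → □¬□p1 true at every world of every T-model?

Tableau for the negation ¬(¬□p1 → □¬□p1):
1. ¬(¬□p1 → □¬□p1), 0
2. ¬□p1, 0
3. ¬□¬□p1, 0
4. ¬p1, 1
5. □p1, 2
6. p1, 2
Accessibility: 0R0, 0R1, 0R2, 1R1, 2R2
The negation has an open branch (countermodel exists).

No, not valid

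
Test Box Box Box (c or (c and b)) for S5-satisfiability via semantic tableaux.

1. Box Box Box (c or (c and b)), 0
2. Box Box (c or (c and b)), 0
3. Box (c or (c and b)), 0
4. c or (c and b), 0
5. c and b, 0
6. c, 0
7. b, 0
Accessibility: 0R0

Yes, satisfiable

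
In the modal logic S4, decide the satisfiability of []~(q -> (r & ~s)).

1. []~(q -> (r & ~s)), u
2. ~(q -> (r & ~s)), u   [[]-rule on 1 via uRu]
3. q, u   [~->-rule on 2]
4. ~(r & ~s), u   [~->-rule on 2]
5. s, u   [~&-rule on 4 (branches; this branch)]
Accessibility: uRu

Satisfiable (open branch found)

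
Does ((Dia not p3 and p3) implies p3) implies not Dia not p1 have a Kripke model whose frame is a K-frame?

1. ((Dia not p3 and p3) implies p3) implies not Dia not p1, 0
2. not Dia not p1, 0   [implies-rule on 1 (branches; this branch)]

Satisfiable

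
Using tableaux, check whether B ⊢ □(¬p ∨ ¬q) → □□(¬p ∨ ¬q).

No, not valid

Tableau for the negation ¬(□(¬p ∨ ¬q) → □□(¬p ∨ ¬q)):
1. ¬(□(¬p ∨ ¬q) → □□(¬p ∨ ¬q)), 0
2. □(¬p ∨ ¬q), 0
3. ¬□□(¬p ∨ ¬q), 0
4. ¬p ∨ ¬q, 0
5. ¬q, 0
6. ¬□(¬p ∨ ¬q), 1
7. ¬p ∨ ¬q, 1
8. ¬q, 1
9. ¬(¬p ∨ ¬q), 2
10. p, 2
11. q, 2
Accessibility: 0R0, 0R1, 1R0, 1R1, 1R2, 2R1, 2R2
The negation has an open branch (countermodel exists).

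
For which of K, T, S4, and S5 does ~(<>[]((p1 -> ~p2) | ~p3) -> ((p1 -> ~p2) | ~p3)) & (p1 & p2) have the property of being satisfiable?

S5-tableau for the formula:
1. ~(<>[]((p1 -> ~p2) | ~p3) -> ((p1 -> ~p2) | ~p3)) & (p1 & p2), w0
2. ~(<>[]((p1 -> ~p2) | ~p3) -> ((p1 -> ~p2) | ~p3)), w0
3. p1 & p2, w0
4. <>[]((p1 -> ~p2) | ~p3), w0
5. ~((p1 -> ~p2) | ~p3), w0
6. p1, w0
7. p2, w0
8. ~(p1 -> ~p2), w0
9. p3, w0
10. []((p1 -> ~p2) | ~p3), w1
11. (p1 -> ~p2) | ~p3, w0
12. (p1 -> ~p2) | ~p3, w1
13. p1 -> ~p2, w0
14. ~p3, w1
15. ~p2, w0
Accessibility: w0Rw0, w0Rw1, w1Rw0, w1Rw1
Branch closes: p2 and ~p2 both at w0.
Every branch closes (one shown): unsatisfiable in S5.
S4-tableau for the formula:
1. ~(<>[]((p1 -> ~p2) | ~p3) -> ((p1 -> ~p2) | ~p3)) & (p1 & p2), w0
2. ~(<>[]((p1 -> ~p2) | ~p3) -> ((p1 -> ~p2) | ~p3)), w0
3. p1 & p2, w0
4. <>[]((p1 -> ~p2) | ~p3), w0
5. ~((p1 -> ~p2) | ~p3), w0
6. p1, w0
7. p2, w0
8. ~(p1 -> ~p2), w0
9. p3, w0
10. []((p1 -> ~p2) | ~p3), w1
11. (p1 -> ~p2) | ~p3, w1
12. ~p3, w1
Accessibility: w0Rw0, w0Rw1, w1Rw1
Complete open branch: satisfiable in S4, hence also in K, T (this S4-model is also a K-model and a T-model).

K, T, S4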